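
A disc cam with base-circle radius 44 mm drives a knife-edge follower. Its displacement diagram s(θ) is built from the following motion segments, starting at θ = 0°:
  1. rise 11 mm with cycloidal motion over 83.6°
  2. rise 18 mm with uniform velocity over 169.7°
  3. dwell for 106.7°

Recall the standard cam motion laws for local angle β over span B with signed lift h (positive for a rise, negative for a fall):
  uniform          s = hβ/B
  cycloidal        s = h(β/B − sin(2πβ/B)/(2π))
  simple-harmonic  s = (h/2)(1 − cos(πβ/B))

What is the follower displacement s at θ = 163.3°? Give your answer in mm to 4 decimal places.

seg 1 [0°–83.6°] cycloidal, h=11: full span → s += 11 → s = 11.0000
seg 2 [83.6°–253.3°] uniform, h=18: θ=163.3° here. β=79.7, B=169.7. 18·79.7/169.7 = 8.4537 → s = 19.4537

19.4537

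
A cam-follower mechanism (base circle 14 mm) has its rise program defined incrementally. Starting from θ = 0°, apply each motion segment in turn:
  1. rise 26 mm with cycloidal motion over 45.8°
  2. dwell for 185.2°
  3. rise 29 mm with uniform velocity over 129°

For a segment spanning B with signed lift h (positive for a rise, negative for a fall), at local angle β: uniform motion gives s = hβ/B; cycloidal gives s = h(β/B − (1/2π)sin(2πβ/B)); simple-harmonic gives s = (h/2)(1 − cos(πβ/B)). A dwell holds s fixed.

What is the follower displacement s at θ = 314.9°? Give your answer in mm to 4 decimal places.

seg 1 [0°–45.8°] cycloidal, h=26: full span → s += 26 → s = 26.0000
seg 2 [45.8°–231°] dwell: s stays 26.0000
seg 3 [231°–360°] uniform, h=29: θ=314.9° here. β=83.9, B=129. 29·83.9/129 = 18.8612 → s = 44.8612

44.8612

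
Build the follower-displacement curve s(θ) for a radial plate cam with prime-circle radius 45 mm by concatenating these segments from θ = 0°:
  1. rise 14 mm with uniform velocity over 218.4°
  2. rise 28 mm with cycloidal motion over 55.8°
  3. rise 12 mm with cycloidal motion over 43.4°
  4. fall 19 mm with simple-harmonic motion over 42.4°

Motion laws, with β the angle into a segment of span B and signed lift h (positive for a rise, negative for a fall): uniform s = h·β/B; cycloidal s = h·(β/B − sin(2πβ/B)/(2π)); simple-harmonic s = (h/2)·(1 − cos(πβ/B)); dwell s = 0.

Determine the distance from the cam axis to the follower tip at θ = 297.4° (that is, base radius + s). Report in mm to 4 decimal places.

seg 1 [0°–218.4°] uniform, h=14: full span → s += 14 → s = 14.0000
seg 2 [218.4°–274.2°] cycloidal, h=28: full span → s += 28 → s = 42.0000
seg 3 [274.2°–317.6°] cycloidal, h=12: θ=297.4° here. β=23.2, B=43.4. 12·(0.5346 − sin(2π·0.5346)/(2π)) = 6.8262 → s = 48.8262
radial distance = base radius + s = 45 + 48.8262 = 93.8262

93.8262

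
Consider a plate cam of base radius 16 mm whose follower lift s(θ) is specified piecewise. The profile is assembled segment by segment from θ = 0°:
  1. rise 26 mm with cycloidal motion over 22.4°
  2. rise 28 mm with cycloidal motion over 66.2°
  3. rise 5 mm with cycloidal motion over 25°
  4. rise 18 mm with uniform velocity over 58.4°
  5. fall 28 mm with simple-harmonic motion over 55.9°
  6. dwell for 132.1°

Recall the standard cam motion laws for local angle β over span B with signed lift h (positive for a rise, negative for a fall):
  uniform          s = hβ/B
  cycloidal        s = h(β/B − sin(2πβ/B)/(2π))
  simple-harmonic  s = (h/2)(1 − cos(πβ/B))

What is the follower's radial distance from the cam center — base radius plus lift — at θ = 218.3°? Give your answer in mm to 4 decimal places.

seg 1 [0°–22.4°] cycloidal, h=26: full span → s += 26 → s = 26.0000
seg 2 [22.4°–88.6°] cycloidal, h=28: full span → s += 28 → s = 54.0000
seg 3 [88.6°–113.6°] cycloidal, h=5: full span → s += 5 → s = 59.0000
seg 4 [113.6°–172°] uniform, h=18: full span → s += 18 → s = 77.0000
seg 5 [172°–227.9°] simple-harmonic, h=-28: θ=218.3° here. β=46.3, B=55.9. -28/2·(1 − cos(π·0.8283)) = -26.0114 → s = 50.9886
radial distance = base radius + s = 16 + 50.9886 = 66.9886

66.9886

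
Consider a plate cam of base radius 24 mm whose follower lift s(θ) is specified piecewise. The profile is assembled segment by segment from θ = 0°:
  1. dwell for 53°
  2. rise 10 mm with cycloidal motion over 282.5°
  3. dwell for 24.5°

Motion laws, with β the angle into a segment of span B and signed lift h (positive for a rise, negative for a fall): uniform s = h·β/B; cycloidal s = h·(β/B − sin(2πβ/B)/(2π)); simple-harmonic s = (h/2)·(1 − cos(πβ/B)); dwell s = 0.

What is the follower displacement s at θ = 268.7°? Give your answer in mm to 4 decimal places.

seg 1 [0°–53°] dwell: s stays 0.0000
seg 2 [53°–335.5°] cycloidal, h=10: θ=268.7° here. β=215.7, B=282.5. 10·(0.7635 − sin(2π·0.7635)/(2π)) = 9.2212 → s = 9.2212

9.2212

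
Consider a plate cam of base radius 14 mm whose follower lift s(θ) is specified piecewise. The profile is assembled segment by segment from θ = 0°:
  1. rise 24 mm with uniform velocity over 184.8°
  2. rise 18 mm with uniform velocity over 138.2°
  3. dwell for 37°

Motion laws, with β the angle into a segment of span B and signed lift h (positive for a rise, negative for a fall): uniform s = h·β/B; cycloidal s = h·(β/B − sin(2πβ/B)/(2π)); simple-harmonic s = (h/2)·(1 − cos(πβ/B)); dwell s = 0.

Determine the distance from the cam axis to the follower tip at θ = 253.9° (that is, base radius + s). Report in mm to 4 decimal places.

seg 1 [0°–184.8°] uniform, h=24: full span → s += 24 → s = 24.0000
seg 2 [184.8°–323°] uniform, h=18: θ=253.9° here. β=69.1, B=138.2. 18·69.1/138.2 = 9.0000 → s = 33.0000
radial distance = base radius + s = 14 + 33.0000 = 47.0000

47.0000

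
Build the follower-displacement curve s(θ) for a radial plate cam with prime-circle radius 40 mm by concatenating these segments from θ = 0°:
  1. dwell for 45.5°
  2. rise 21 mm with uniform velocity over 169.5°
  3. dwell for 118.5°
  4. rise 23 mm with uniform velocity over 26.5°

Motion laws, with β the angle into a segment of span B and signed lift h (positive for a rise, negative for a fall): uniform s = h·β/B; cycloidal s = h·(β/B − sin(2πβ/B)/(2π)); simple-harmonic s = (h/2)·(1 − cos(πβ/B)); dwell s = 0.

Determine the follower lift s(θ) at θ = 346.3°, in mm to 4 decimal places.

seg 1 [0°–45.5°] dwell: s stays 0.0000
seg 2 [45.5°–215°] uniform, h=21: full span → s += 21 → s = 21.0000
seg 3 [215°–333.5°] dwell: s stays 21.0000
seg 4 [333.5°–360°] uniform, h=23: θ=346.3° here. β=12.8, B=26.5. 23·12.8/26.5 = 11.1094 → s = 32.1094

32.1094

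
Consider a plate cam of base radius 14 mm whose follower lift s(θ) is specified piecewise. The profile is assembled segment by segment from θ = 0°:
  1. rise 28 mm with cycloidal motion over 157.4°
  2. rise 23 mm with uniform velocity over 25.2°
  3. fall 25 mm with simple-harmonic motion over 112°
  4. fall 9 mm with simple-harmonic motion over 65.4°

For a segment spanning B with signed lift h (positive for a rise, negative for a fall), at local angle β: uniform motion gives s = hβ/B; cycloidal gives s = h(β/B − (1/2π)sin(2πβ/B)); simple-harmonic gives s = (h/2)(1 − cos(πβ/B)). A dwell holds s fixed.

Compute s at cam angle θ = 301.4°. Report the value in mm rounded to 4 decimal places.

seg 1 [0°–157.4°] cycloidal, h=28: full span → s += 28 → s = 28.0000
seg 2 [157.4°–182.6°] uniform, h=23: full span → s += 23 → s = 51.0000
seg 3 [182.6°–294.6°] simple-harmonic, h=-25: full span → s += -25 → s = 26.0000
seg 4 [294.6°–360°] simple-harmonic, h=-9: θ=301.4° here. β=6.8, B=65.4. -9/2·(1 − cos(π·0.1040)) = -0.2379 → s = 25.7621

25.7621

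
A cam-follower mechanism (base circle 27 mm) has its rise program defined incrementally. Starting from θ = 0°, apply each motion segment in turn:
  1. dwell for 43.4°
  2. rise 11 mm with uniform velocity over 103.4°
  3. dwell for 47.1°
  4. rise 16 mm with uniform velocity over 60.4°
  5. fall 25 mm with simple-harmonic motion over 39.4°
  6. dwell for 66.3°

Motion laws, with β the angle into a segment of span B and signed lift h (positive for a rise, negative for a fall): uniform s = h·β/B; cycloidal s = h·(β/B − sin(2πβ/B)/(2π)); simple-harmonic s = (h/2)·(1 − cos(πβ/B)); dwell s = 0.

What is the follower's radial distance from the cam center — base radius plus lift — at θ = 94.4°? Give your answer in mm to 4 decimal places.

seg 1 [0°–43.4°] dwell: s stays 0.0000
seg 2 [43.4°–146.8°] uniform, h=11: θ=94.4° here. β=51, B=103.4. 11·51/103.4 = 5.4255 → s = 5.4255
radial distance = base radius + s = 27 + 5.4255 = 32.4255

32.4255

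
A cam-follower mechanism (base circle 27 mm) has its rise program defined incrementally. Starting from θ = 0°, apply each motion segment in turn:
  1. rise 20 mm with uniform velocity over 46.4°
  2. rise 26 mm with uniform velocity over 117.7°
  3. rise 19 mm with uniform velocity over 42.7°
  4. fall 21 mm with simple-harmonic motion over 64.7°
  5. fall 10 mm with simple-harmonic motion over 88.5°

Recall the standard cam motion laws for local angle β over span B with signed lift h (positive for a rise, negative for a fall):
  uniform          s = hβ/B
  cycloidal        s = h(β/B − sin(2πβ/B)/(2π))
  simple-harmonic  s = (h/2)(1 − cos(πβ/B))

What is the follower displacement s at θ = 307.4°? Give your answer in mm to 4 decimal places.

seg 1 [0°–46.4°] uniform, h=20: full span → s += 20 → s = 20.0000
seg 2 [46.4°–164.1°] uniform, h=26: full span → s += 26 → s = 46.0000
seg 3 [164.1°–206.8°] uniform, h=19: full span → s += 19 → s = 65.0000
seg 4 [206.8°–271.5°] simple-harmonic, h=-21: full span → s += -21 → s = 44.0000
seg 5 [271.5°–360°] simple-harmonic, h=-10: θ=307.4° here. β=35.9, B=88.5. -10/2·(1 − cos(π·0.4056)) = -3.5396 → s = 40.4604

40.4604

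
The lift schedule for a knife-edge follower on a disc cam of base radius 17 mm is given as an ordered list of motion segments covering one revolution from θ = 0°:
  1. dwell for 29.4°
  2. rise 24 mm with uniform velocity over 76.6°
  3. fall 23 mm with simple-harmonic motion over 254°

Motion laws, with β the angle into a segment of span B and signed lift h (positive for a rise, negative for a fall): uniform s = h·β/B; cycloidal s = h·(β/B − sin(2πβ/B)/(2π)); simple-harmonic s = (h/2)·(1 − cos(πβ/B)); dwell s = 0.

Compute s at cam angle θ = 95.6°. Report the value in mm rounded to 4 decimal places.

seg 1 [0°–29.4°] dwell: s stays 0.0000
seg 2 [29.4°–106°] uniform, h=24: θ=95.6° here. β=66.2, B=76.6. 24·66.2/76.6 = 20.7415 → s = 20.7415

20.7415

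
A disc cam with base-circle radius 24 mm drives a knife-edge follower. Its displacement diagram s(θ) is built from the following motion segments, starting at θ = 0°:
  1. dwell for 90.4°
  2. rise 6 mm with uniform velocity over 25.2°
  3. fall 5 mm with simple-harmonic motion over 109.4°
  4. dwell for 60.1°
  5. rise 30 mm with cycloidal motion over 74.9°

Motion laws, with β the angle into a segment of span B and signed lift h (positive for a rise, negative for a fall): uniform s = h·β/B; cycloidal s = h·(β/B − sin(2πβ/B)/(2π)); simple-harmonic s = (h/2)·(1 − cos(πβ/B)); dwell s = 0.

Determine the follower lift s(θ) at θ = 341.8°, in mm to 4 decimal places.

seg 1 [0°–90.4°] dwell: s stays 0.0000
seg 2 [90.4°–115.6°] uniform, h=6: full span → s += 6 → s = 6.0000
seg 3 [115.6°–225°] simple-harmonic, h=-5: full span → s += -5 → s = 1.0000
seg 4 [225°–285.1°] dwell: s stays 1.0000
seg 5 [285.1°–360°] cycloidal, h=30: θ=341.8° here. β=56.7, B=74.9. 30·(0.7570 − sin(2π·0.7570)/(2π)) = 27.4803 → s = 28.4803

28.4803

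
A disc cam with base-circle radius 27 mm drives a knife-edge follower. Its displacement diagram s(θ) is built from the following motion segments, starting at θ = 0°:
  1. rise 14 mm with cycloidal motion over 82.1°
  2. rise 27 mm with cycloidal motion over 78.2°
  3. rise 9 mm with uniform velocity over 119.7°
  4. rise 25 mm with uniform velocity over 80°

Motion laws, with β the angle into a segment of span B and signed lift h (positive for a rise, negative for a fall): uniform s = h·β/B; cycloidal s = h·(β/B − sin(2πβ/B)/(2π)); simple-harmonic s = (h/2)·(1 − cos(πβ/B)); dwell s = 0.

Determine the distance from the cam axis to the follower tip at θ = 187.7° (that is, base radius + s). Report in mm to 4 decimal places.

seg 1 [0°–82.1°] cycloidal, h=14: full span → s += 14 → s = 14.0000
seg 2 [82.1°–160.3°] cycloidal, h=27: full span → s += 27 → s = 41.0000
seg 3 [160.3°–280°] uniform, h=9: θ=187.7° here. β=27.4, B=119.7. 9·27.4/119.7 = 2.0602 → s = 43.0602
radial distance = base radius + s = 27 + 43.0602 = 70.0602

70.0602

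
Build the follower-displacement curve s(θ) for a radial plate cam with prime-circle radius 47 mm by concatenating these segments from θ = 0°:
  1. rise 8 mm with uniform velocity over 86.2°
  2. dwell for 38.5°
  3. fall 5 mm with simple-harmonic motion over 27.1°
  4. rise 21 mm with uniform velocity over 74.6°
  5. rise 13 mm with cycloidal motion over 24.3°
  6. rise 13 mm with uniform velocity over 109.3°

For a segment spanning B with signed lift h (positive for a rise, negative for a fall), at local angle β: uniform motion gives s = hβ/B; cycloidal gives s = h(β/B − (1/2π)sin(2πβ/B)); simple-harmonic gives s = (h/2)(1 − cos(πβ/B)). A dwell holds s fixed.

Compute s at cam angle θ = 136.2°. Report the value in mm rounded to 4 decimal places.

seg 1 [0°–86.2°] uniform, h=8: full span → s += 8 → s = 8.0000
seg 2 [86.2°–124.7°] dwell: s stays 8.0000
seg 3 [124.7°–151.8°] simple-harmonic, h=-5: θ=136.2° here. β=11.5, B=27.1. -5/2·(1 − cos(π·0.4244)) = -1.9115 → s = 6.0885

6.0885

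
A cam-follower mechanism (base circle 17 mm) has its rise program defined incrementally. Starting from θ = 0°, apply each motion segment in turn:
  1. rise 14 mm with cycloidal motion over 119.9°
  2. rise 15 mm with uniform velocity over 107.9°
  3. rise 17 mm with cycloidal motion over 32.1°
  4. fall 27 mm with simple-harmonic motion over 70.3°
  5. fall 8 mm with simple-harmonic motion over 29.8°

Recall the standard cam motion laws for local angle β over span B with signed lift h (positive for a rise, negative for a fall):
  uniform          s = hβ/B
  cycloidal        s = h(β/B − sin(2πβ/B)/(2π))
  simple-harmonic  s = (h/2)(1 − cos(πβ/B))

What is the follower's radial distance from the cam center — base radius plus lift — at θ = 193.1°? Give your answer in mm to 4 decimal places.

seg 1 [0°–119.9°] cycloidal, h=14: full span → s += 14 → s = 14.0000
seg 2 [119.9°–227.8°] uniform, h=15: θ=193.1° here. β=73.2, B=107.9. 15·73.2/107.9 = 10.1761 → s = 24.1761
radial distance = base radius + s = 17 + 24.1761 = 41.1761

41.1761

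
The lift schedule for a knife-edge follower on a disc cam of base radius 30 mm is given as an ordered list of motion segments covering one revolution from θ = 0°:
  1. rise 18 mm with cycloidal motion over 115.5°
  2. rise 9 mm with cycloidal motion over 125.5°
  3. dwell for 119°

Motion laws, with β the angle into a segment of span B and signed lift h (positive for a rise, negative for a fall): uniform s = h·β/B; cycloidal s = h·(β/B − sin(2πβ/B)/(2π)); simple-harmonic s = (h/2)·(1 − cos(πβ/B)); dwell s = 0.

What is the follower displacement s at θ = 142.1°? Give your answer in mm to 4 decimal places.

seg 1 [0°–115.5°] cycloidal, h=18: full span → s += 18 → s = 18.0000
seg 2 [115.5°–241°] cycloidal, h=9: θ=142.1° here. β=26.6, B=125.5. 9·(0.2120 − sin(2π·0.2120)/(2π)) = 0.5159 → s = 18.5159

18.5159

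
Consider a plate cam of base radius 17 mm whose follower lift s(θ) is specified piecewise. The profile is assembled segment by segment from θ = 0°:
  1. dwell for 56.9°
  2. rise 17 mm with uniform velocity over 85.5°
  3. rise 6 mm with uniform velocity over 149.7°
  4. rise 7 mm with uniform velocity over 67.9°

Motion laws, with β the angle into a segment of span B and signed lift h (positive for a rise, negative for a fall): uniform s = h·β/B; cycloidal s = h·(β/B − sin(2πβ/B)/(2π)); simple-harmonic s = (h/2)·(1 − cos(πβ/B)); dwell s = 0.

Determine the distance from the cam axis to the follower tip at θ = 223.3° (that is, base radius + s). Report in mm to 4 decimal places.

seg 1 [0°–56.9°] dwell: s stays 0.0000
seg 2 [56.9°–142.4°] uniform, h=17: full span → s += 17 → s = 17.0000
seg 3 [142.4°–292.1°] uniform, h=6: θ=223.3° here. β=80.9, B=149.7. 6·80.9/149.7 = 3.2425 → s = 20.2425
radial distance = base radius + s = 17 + 20.2425 = 37.2425

37.2425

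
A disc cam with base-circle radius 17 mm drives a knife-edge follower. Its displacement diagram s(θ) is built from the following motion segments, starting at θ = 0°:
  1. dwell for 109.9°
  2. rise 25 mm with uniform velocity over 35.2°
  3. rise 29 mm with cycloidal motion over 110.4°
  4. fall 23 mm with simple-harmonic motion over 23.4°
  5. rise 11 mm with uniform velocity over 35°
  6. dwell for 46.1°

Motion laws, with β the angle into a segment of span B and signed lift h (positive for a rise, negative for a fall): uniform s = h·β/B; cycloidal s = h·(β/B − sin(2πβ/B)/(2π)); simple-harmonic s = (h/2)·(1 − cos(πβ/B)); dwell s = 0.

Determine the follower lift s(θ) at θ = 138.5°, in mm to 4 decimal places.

seg 1 [0°–109.9°] dwell: s stays 0.0000
seg 2 [109.9°–145.1°] uniform, h=25: θ=138.5° here. β=28.6, B=35.2. 25·28.6/35.2 = 20.3125 → s = 20.3125

20.3125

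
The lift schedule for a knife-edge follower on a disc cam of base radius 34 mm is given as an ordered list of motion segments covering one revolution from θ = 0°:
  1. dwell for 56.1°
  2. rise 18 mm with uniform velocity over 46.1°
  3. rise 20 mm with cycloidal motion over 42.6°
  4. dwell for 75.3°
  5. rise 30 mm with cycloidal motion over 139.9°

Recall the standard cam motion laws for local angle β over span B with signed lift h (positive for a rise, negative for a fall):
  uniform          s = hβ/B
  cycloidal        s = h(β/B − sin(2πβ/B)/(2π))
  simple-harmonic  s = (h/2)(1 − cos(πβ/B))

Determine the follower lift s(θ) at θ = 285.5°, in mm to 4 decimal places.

seg 1 [0°–56.1°] dwell: s stays 0.0000
seg 2 [56.1°–102.2°] uniform, h=18: full span → s += 18 → s = 18.0000
seg 3 [102.2°–144.8°] cycloidal, h=20: full span → s += 20 → s = 38.0000
seg 4 [144.8°–220.1°] dwell: s stays 38.0000
seg 5 [220.1°–360°] cycloidal, h=30: θ=285.5° here. β=65.4, B=139.9. 30·(0.4675 − sin(2π·0.4675)/(2π)) = 13.0554 → s = 51.0554

51.0554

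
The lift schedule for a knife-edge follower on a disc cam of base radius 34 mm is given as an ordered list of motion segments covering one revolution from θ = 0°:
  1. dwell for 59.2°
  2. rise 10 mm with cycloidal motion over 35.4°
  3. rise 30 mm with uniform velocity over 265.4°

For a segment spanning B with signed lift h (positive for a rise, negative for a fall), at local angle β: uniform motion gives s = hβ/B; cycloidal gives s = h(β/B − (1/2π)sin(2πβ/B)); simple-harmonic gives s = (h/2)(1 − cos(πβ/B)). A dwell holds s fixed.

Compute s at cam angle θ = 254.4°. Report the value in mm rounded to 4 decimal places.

seg 1 [0°–59.2°] dwell: s stays 0.0000
seg 2 [59.2°–94.6°] cycloidal, h=10: full span → s += 10 → s = 10.0000
seg 3 [94.6°–360°] uniform, h=30: θ=254.4° here. β=159.8, B=265.4. 30·159.8/265.4 = 18.0633 → s = 28.0633

28.0633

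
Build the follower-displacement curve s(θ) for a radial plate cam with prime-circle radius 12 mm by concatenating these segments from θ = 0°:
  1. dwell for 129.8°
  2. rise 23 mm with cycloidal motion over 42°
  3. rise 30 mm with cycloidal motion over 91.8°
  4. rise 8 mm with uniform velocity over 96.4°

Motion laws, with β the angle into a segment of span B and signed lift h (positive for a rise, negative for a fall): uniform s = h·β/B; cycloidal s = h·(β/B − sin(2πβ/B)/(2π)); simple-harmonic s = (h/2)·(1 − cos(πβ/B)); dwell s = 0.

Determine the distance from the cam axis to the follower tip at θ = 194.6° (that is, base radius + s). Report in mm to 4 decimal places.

seg 1 [0°–129.8°] dwell: s stays 0.0000
seg 2 [129.8°–171.8°] cycloidal, h=23: full span → s += 23 → s = 23.0000
seg 3 [171.8°–263.6°] cycloidal, h=30: θ=194.6° here. β=22.8, B=91.8. 30·(0.2484 − sin(2π·0.2484)/(2π)) = 2.6766 → s = 25.6766
radial distance = base radius + s = 12 + 25.6766 = 37.6766

37.6766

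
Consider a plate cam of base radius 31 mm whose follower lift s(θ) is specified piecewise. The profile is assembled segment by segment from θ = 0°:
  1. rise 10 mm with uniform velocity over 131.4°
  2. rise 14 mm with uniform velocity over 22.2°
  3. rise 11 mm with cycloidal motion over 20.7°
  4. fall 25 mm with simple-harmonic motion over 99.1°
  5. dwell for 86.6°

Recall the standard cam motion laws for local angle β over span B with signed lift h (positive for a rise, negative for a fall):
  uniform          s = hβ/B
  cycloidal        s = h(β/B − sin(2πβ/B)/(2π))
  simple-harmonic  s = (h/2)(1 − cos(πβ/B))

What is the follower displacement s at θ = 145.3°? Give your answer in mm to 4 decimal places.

seg 1 [0°–131.4°] uniform, h=10: full span → s += 10 → s = 10.0000
seg 2 [131.4°–153.6°] uniform, h=14: θ=145.3° here. β=13.9, B=22.2. 14·13.9/22.2 = 8.7658 → s = 18.7658

18.7658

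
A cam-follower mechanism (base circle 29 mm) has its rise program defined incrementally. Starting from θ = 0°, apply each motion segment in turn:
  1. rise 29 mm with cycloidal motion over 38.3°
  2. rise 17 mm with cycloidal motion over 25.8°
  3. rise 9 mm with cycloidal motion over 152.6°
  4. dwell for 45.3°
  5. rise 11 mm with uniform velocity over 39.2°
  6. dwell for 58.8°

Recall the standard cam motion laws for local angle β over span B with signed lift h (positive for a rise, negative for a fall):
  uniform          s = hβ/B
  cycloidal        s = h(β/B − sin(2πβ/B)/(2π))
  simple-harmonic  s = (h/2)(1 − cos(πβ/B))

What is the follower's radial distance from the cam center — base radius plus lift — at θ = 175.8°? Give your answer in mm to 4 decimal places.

seg 1 [0°–38.3°] cycloidal, h=29: full span → s += 29 → s = 29.0000
seg 2 [38.3°–64.1°] cycloidal, h=17: full span → s += 17 → s = 46.0000
seg 3 [64.1°–216.7°] cycloidal, h=9: θ=175.8° here. β=111.7, B=152.6. 9·(0.7320 − sin(2π·0.7320)/(2π)) = 8.0110 → s = 54.0110
radial distance = base radius + s = 29 + 54.0110 = 83.0110

83.0110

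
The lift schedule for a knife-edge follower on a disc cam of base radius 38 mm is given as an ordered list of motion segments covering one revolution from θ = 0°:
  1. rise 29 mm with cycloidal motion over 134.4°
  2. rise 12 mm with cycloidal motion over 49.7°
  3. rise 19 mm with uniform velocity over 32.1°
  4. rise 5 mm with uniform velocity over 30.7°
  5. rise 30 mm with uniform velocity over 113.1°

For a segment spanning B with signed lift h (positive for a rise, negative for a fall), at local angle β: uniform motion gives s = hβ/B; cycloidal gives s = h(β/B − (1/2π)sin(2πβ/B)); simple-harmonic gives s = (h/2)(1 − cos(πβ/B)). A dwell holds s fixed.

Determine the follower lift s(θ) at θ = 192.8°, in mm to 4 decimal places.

seg 1 [0°–134.4°] cycloidal, h=29: full span → s += 29 → s = 29.0000
seg 2 [134.4°–184.1°] cycloidal, h=12: full span → s += 12 → s = 41.0000
seg 3 [184.1°–216.2°] uniform, h=19: θ=192.8° here. β=8.7, B=32.1. 19·8.7/32.1 = 5.1495 → s = 46.1495

46.1495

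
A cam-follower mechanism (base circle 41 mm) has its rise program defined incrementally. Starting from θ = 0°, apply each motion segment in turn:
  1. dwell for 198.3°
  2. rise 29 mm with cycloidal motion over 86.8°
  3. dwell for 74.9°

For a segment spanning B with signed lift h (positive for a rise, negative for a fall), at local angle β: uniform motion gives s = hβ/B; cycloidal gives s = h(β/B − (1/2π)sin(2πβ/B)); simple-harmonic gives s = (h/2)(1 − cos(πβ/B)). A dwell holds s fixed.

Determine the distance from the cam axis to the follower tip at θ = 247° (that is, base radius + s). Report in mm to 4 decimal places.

seg 1 [0°–198.3°] dwell: s stays 0.0000
seg 2 [198.3°–285.1°] cycloidal, h=29: θ=247° here. β=48.7, B=86.8. 29·(0.5611 − sin(2π·0.5611)/(2π)) = 17.9984 → s = 17.9984
radial distance = base radius + s = 41 + 17.9984 = 58.9984

58.9984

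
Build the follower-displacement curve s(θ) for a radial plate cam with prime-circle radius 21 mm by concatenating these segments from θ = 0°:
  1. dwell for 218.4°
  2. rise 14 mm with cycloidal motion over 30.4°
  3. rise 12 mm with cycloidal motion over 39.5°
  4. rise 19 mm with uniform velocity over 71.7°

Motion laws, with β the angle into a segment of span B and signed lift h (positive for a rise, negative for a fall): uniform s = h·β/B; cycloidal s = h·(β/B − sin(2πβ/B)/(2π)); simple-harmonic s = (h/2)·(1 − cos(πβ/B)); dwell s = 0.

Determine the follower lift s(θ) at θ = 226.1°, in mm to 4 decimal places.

seg 1 [0°–218.4°] dwell: s stays 0.0000
seg 2 [218.4°–248.8°] cycloidal, h=14: θ=226.1° here. β=7.7, B=30.4. 14·(0.2533 − sin(2π·0.2533)/(2π)) = 1.3184 → s = 1.3184

1.3184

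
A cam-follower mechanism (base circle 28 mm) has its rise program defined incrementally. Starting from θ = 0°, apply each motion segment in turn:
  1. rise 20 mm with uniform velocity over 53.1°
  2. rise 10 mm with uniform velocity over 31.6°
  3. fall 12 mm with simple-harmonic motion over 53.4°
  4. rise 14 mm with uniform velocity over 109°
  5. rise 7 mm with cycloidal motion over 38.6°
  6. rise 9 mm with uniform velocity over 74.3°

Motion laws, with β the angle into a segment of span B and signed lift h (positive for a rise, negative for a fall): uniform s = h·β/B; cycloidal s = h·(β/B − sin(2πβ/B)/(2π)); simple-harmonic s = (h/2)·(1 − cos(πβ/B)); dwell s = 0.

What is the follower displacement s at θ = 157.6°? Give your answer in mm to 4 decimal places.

seg 1 [0°–53.1°] uniform, h=20: full span → s += 20 → s = 20.0000
seg 2 [53.1°–84.7°] uniform, h=10: full span → s += 10 → s = 30.0000
seg 3 [84.7°–138.1°] simple-harmonic, h=-12: full span → s += -12 → s = 18.0000
seg 4 [138.1°–247.1°] uniform, h=14: θ=157.6° here. β=19.5, B=109. 14·19.5/109 = 2.5046 → s = 20.5046

20.5046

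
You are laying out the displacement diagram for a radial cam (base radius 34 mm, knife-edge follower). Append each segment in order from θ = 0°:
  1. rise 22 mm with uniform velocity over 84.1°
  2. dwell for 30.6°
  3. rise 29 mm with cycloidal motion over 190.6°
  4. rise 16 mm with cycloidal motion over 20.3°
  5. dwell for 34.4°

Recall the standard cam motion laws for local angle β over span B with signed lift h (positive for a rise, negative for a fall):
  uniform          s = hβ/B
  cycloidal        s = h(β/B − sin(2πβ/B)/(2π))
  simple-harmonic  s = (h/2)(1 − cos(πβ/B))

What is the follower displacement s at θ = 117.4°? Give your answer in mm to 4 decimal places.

seg 1 [0°–84.1°] uniform, h=22: full span → s += 22 → s = 22.0000
seg 2 [84.1°–114.7°] dwell: s stays 22.0000
seg 3 [114.7°–305.3°] cycloidal, h=29: θ=117.4° here. β=2.7, B=190.6. 29·(0.0142 − sin(2π·0.0142)/(2π)) = 0.0005 → s = 22.0005

22.0005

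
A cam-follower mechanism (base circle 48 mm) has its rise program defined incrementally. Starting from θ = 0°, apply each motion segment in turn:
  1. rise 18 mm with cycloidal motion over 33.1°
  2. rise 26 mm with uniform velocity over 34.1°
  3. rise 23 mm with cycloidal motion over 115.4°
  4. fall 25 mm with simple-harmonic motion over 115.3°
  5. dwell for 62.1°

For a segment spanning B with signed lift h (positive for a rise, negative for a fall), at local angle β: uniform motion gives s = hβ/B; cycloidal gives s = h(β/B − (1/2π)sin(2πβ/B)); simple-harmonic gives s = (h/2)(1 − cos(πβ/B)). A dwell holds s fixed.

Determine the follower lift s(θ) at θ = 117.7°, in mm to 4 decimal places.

seg 1 [0°–33.1°] cycloidal, h=18: full span → s += 18 → s = 18.0000
seg 2 [33.1°–67.2°] uniform, h=26: full span → s += 26 → s = 44.0000
seg 3 [67.2°–182.6°] cycloidal, h=23: θ=117.7° here. β=50.5, B=115.4. 23·(0.4376 − sin(2π·0.4376)/(2π)) = 8.6665 → s = 52.6665

52.6665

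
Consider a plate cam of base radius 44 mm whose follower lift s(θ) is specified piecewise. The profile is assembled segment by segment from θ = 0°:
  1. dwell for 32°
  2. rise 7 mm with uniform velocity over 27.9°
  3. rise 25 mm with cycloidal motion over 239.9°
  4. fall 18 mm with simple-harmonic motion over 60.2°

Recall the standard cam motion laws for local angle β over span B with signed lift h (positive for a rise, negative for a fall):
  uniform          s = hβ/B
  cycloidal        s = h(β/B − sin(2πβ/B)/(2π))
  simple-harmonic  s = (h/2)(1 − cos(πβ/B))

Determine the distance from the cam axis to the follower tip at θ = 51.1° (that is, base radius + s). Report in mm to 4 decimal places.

seg 1 [0°–32°] dwell: s stays 0.0000
seg 2 [32°–59.9°] uniform, h=7: θ=51.1° here. β=19.1, B=27.9. 7·19.1/27.9 = 4.7921 → s = 4.7921
radial distance = base radius + s = 44 + 4.7921 = 48.7921

48.7921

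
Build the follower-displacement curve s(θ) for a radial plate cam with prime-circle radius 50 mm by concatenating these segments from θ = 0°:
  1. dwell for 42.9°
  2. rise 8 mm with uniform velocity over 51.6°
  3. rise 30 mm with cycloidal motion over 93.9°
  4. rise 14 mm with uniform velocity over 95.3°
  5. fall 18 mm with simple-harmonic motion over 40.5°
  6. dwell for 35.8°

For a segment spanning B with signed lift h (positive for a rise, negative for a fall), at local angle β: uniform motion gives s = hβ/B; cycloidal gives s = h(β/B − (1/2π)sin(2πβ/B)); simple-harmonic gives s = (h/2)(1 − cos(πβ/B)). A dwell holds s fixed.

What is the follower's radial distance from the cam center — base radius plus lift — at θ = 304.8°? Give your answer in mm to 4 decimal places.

seg 1 [0°–42.9°] dwell: s stays 0.0000
seg 2 [42.9°–94.5°] uniform, h=8: full span → s += 8 → s = 8.0000
seg 3 [94.5°–188.4°] cycloidal, h=30: full span → s += 30 → s = 38.0000
seg 4 [188.4°–283.7°] uniform, h=14: full span → s += 14 → s = 52.0000
seg 5 [283.7°–324.2°] simple-harmonic, h=-18: θ=304.8° here. β=21.1, B=40.5. -18/2·(1 − cos(π·0.5210)) = -9.5930 → s = 42.4070
radial distance = base radius + s = 50 + 42.4070 = 92.4070

92.4070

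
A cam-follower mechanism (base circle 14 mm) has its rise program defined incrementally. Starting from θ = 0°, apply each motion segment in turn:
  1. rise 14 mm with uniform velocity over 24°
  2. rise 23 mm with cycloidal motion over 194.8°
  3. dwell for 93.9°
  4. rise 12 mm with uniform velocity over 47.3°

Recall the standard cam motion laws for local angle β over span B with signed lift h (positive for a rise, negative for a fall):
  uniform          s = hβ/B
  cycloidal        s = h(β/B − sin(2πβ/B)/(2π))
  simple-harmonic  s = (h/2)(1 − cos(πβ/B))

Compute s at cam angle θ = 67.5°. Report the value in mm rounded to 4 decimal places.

seg 1 [0°–24°] uniform, h=14: full span → s += 14 → s = 14.0000
seg 2 [24°–218.8°] cycloidal, h=23: θ=67.5° here. β=43.5, B=194.8. 23·(0.2233 − sin(2π·0.2233)/(2π)) = 1.5268 → s = 15.5268

15.5268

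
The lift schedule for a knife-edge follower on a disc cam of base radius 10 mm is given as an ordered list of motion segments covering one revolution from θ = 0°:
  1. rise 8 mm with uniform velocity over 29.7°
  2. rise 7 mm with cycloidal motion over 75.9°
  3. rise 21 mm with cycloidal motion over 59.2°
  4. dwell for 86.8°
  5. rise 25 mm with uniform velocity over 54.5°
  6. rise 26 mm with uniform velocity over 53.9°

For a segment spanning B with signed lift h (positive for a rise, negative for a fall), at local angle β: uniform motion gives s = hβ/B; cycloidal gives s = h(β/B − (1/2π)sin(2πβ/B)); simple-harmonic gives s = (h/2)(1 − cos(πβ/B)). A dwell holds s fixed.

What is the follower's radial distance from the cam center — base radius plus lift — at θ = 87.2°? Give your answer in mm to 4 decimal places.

seg 1 [0°–29.7°] uniform, h=8: full span → s += 8 → s = 8.0000
seg 2 [29.7°–105.6°] cycloidal, h=7: θ=87.2° here. β=57.5, B=75.9. 7·(0.7576 − sin(2π·0.7576)/(2π)) = 6.4159 → s = 14.4159
radial distance = base radius + s = 10 + 14.4159 = 24.4159

24.4159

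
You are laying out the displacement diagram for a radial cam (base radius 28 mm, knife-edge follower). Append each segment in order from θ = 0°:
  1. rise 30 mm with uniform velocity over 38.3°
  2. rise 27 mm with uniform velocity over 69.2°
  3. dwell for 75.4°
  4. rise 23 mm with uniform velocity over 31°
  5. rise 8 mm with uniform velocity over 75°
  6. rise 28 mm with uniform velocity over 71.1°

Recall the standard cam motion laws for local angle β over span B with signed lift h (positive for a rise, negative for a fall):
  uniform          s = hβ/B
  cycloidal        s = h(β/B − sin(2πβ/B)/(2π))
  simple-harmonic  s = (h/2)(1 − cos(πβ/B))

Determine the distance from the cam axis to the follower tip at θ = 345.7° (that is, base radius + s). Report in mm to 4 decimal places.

seg 1 [0°–38.3°] uniform, h=30: full span → s += 30 → s = 30.0000
seg 2 [38.3°–107.5°] uniform, h=27: full span → s += 27 → s = 57.0000
seg 3 [107.5°–182.9°] dwell: s stays 57.0000
seg 4 [182.9°–213.9°] uniform, h=23: full span → s += 23 → s = 80.0000
seg 5 [213.9°–288.9°] uniform, h=8: full span → s += 8 → s = 88.0000
seg 6 [288.9°–360°] uniform, h=28: θ=345.7° here. β=56.8, B=71.1. 28·56.8/71.1 = 22.3685 → s = 110.3685
radial distance = base radius + s = 28 + 110.3685 = 138.3685

138.3685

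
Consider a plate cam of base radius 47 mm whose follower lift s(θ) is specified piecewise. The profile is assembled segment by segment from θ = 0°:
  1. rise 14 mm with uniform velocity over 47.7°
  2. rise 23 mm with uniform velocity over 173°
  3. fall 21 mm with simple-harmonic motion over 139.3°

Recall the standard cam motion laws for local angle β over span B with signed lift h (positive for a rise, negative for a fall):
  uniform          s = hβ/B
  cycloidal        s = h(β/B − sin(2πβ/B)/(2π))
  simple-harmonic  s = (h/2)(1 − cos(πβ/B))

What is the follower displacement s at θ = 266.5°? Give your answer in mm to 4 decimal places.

seg 1 [0°–47.7°] uniform, h=14: full span → s += 14 → s = 14.0000
seg 2 [47.7°–220.7°] uniform, h=23: full span → s += 23 → s = 37.0000
seg 3 [220.7°–360°] simple-harmonic, h=-21: θ=266.5° here. β=45.8, B=139.3. -21/2·(1 − cos(π·0.3288)) = -5.1207 → s = 31.8793

31.8793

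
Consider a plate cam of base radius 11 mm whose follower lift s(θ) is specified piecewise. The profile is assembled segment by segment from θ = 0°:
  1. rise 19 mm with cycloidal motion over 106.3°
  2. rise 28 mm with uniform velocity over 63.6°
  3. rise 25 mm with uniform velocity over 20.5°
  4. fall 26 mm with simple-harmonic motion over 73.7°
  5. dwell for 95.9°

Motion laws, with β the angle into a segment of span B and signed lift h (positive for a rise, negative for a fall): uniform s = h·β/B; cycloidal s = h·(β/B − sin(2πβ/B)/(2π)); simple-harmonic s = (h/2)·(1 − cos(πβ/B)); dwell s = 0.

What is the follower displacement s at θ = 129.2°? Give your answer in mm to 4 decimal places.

seg 1 [0°–106.3°] cycloidal, h=19: full span → s += 19 → s = 19.0000
seg 2 [106.3°–169.9°] uniform, h=28: θ=129.2° here. β=22.9, B=63.6. 28·22.9/63.6 = 10.0818 → s = 29.0818

29.0818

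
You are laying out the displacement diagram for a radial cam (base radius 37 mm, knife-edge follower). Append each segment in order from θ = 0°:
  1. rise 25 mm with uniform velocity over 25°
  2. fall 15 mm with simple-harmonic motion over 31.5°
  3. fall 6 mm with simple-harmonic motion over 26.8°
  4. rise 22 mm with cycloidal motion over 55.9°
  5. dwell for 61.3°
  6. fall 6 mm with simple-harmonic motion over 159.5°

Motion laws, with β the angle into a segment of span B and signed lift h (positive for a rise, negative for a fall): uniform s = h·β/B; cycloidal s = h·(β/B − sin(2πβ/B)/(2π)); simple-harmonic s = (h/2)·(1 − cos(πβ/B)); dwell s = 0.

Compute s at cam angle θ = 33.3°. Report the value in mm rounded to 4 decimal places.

seg 1 [0°–25°] uniform, h=25: full span → s += 25 → s = 25.0000
seg 2 [25°–56.5°] simple-harmonic, h=-15: θ=33.3° here. β=8.3, B=31.5. -15/2·(1 − cos(π·0.2635)) = -2.4262 → s = 22.5738

22.5738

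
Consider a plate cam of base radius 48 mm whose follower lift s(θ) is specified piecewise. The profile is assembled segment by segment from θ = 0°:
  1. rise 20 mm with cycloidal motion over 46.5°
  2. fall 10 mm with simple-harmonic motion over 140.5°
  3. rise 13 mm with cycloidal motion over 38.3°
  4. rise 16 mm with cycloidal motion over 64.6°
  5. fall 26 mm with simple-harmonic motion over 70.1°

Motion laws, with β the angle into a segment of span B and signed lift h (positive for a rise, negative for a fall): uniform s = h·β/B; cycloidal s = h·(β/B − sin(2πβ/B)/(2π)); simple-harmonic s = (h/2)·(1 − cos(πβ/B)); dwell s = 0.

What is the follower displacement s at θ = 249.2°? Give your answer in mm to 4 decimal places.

seg 1 [0°–46.5°] cycloidal, h=20: full span → s += 20 → s = 20.0000
seg 2 [46.5°–187°] simple-harmonic, h=-10: full span → s += -10 → s = 10.0000
seg 3 [187°–225.3°] cycloidal, h=13: full span → s += 13 → s = 23.0000
seg 4 [225.3°–289.9°] cycloidal, h=16: θ=249.2° here. β=23.9, B=64.6. 16·(0.3700 − sin(2π·0.3700)/(2π)) = 4.0629 → s = 27.0629

27.0629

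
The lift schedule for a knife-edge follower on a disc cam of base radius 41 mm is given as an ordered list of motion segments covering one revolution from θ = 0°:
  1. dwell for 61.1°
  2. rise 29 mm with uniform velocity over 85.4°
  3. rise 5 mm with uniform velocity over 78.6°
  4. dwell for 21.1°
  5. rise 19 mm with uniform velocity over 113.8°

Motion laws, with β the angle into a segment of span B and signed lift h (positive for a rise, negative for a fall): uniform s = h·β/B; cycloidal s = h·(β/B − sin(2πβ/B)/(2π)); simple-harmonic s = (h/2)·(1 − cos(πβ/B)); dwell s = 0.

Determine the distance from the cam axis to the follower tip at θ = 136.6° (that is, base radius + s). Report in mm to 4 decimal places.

seg 1 [0°–61.1°] dwell: s stays 0.0000
seg 2 [61.1°–146.5°] uniform, h=29: θ=136.6° here. β=75.5, B=85.4. 29·75.5/85.4 = 25.6382 → s = 25.6382
radial distance = base radius + s = 41 + 25.6382 = 66.6382

66.6382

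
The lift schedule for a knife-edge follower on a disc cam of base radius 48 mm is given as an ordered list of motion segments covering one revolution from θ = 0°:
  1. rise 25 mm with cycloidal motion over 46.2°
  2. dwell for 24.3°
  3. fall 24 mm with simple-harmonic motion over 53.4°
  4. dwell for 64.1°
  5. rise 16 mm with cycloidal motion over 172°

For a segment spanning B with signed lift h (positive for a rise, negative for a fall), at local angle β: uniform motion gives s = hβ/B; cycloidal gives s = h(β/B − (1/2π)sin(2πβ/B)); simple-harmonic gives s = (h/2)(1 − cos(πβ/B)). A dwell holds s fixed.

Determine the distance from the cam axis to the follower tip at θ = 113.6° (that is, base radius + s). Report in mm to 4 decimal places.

seg 1 [0°–46.2°] cycloidal, h=25: full span → s += 25 → s = 25.0000
seg 2 [46.2°–70.5°] dwell: s stays 25.0000
seg 3 [70.5°–123.9°] simple-harmonic, h=-24: θ=113.6° here. β=43.1, B=53.4. -24/2·(1 − cos(π·0.8071)) = -21.8635 → s = 3.1365
radial distance = base radius + s = 48 + 3.1365 = 51.1365

51.1365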